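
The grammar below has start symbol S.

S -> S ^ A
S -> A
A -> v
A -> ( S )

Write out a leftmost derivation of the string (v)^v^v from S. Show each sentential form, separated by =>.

S => S^A   [S -> S ^ A]
S^A => S^A^A   [S -> S ^ A]
S^A^A => A^A^A   [S -> A]
A^A^A => (S)^A^A   [A -> ( S )]
(S)^A^A => (A)^A^A   [S -> A]
(A)^A^A => (v)^A^A   [A -> v]
(v)^A^A => (v)^v^A   [A -> v]
(v)^v^A => (v)^v^v   [A -> v]

S => S^A => S^A^A => A^A^A => (S)^A^A => (A)^A^A => (v)^A^A => (v)^v^A => (v)^v^v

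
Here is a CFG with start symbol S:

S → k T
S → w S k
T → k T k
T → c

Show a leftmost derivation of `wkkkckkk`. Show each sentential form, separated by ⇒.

S⇒wSk⇒wkTk⇒wkkTkk⇒wkkkTkkk⇒wkkkckkk

S ⇒ wSk   [S → w S k]
wSk ⇒ wkTk   [S → k T]
wkTk ⇒ wkkTkk   [T → k T k]
wkkTkk ⇒ wkkkTkkk   [T → k T k]
wkkkTkkk ⇒ wkkkckkk   [T → c]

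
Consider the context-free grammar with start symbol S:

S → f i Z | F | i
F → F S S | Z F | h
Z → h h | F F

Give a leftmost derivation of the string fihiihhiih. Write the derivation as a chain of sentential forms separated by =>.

S=>fiZ=>fiFF=>fiFSSF=>fiZFSSF=>fiFFFSSF=>fiFSSFFSSF=>fihSSFFSSF=>fihiSFFSSF=>fihiiFFSSF=>fihiihFSSF=>fihiihhSSF=>fihiihhiSF=>fihiihhiiF=>fihiihhiih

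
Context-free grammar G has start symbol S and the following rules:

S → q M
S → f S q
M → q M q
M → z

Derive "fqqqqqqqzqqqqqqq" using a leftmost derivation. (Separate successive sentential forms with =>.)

S => fSq => fqMq => fqqMqq => fqqqMqqq => fqqqqMqqqq => fqqqqqMqqqqq => fqqqqqqMqqqqqq => fqqqqqqqMqqqqqqq => fqqqqqqqzqqqqqqq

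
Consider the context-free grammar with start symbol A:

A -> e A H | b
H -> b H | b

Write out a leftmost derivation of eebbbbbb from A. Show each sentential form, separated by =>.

A => eAH => eeAHH => eebHH => eebbHH => eebbbHH => eebbbbH => eebbbbbH => eebbbbbb

A => eAH   [A -> e A H]
eAH => eeAHH   [A -> e A H]
eeAHH => eebHH   [A -> b]
eebHH => eebbHH   [H -> b H]
eebbHH => eebbbHH   [H -> b H]
eebbbHH => eebbbbH   [H -> b]
eebbbbH => eebbbbbH   [H -> b H]
eebbbbbH => eebbbbbb   [H -> b]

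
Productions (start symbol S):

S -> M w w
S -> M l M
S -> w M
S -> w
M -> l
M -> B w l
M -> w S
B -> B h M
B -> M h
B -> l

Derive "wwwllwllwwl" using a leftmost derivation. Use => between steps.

S=>MlM=>wSlM=>wMlMlM=>wwSlMlM=>wwwlMlM=>wwwlBwllM=>wwwllwllM=>wwwllwllwS=>wwwllwllwwM=>wwwllwllwwl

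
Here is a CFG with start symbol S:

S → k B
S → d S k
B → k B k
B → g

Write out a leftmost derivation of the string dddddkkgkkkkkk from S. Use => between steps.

S => dSk   [S → d S k]
dSk => ddSkk   [S → d S k]
ddSkk => dddSkkk   [S → d S k]
dddSkkk => ddddSkkkk   [S → d S k]
ddddSkkkk => dddddSkkkkk   [S → d S k]
dddddSkkkkk => dddddkBkkkkk   [S → k B]
dddddkBkkkkk => dddddkkBkkkkkk   [B → k B k]
dddddkkBkkkkkk => dddddkkgkkkkkk   [B → g]

S=>dSk=>ddSkk=>dddSkkk=>ddddSkkkk=>dddddSkkkkk=>dddddkBkkkkk=>dddddkkBkkkkkk=>dddddkkgkkkkkk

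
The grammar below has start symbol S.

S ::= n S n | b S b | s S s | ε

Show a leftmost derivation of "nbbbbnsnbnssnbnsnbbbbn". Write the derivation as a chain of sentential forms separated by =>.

S => nSn   [S ::= n S n]
nSn => nbSbn   [S ::= b S b]
nbSbn => nbbSbbn   [S ::= b S b]
nbbSbbn => nbbbSbbbn   [S ::= b S b]
nbbbSbbbn => nbbbbSbbbbn   [S ::= b S b]
nbbbbSbbbbn => nbbbbnSnbbbbn   [S ::= n S n]
nbbbbnSnbbbbn => nbbbbnsSsnbbbbn   [S ::= s S s]
nbbbbnsSsnbbbbn => nbbbbnsnSnsnbbbbn   [S ::= n S n]
nbbbbnsnSnsnbbbbn => nbbbbnsnbSbnsnbbbbn   [S ::= b S b]
nbbbbnsnbSbnsnbbbbn => nbbbbnsnbnSnbnsnbbbbn   [S ::= n S n]
nbbbbnsnbnSnbnsnbbbbn => nbbbbnsnbnsSsnbnsnbbbbn   [S ::= s S s]
nbbbbnsnbnsSsnbnsnbbbbn => nbbbbnsnbnssnbnsnbbbbn   [S ::= ε]

S => nSn => nbSbn => nbbSbbn => nbbbSbbbn => nbbbbSbbbbn => nbbbbnSnbbbbn => nbbbbnsSsnbbbbn => nbbbbnsnSnsnbbbbn => nbbbbnsnbSbnsnbbbbn => nbbbbnsnbnSnbnsnbbbbn => nbbbbnsnbnsSsnbnsnbbbbn => nbbbbnsnbnssnbnsnbbbbn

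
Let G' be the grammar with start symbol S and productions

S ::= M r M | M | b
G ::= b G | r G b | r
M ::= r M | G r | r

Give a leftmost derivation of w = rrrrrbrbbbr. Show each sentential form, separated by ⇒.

S ⇒ MrM ⇒ rrM ⇒ rrGr ⇒ rrrGbr ⇒ rrrrGbbr ⇒ rrrrrGbbbr ⇒ rrrrrbGbbbr ⇒ rrrrrbrbbbr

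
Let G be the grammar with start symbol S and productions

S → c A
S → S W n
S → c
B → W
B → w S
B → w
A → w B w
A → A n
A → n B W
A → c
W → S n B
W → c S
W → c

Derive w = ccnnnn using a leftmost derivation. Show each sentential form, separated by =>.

S => cA   [S → c A]
cA => cAn   [A → A n]
cAn => cAnn   [A → A n]
cAnn => cAnnn   [A → A n]
cAnnn => cAnnnn   [A → A n]
cAnnnn => ccnnnn   [A → c]

S => cA => cAn => cAnn => cAnnn => cAnnnn => ccnnnn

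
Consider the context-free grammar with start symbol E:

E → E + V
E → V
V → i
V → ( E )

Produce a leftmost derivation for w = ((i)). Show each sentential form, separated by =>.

E => V => (E) => (V) => ((E)) => ((V)) => ((i))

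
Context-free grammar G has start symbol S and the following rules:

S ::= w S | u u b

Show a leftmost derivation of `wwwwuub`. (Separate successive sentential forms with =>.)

S => wS => wwS => wwwS => wwwwS => wwwwuub

S => wS   [S ::= w S]
wS => wwS   [S ::= w S]
wwS => wwwS   [S ::= w S]
wwwS => wwwwS   [S ::= w S]
wwwwS => wwwwuub   [S ::= u u b]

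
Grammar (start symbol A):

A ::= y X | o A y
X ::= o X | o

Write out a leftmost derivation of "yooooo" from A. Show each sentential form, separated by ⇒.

A⇒yX⇒yoX⇒yooX⇒yoooX⇒yooooX⇒yooooo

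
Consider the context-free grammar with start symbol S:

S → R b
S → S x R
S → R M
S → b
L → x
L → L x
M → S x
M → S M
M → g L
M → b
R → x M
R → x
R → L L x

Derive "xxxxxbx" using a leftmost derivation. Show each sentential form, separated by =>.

S => RM   [S → R M]
RM => LLxM   [R → L L x]
LLxM => LxLxM   [L → L x]
LxLxM => xxLxM   [L → x]
xxLxM => xxxxM   [L → x]
xxxxM => xxxxSx   [M → S x]
xxxxSx => xxxxRMx   [S → R M]
xxxxRMx => xxxxxMx   [R → x]
xxxxxMx => xxxxxbx   [M → b]

S => RM => LLxM => LxLxM => xxLxM => xxxxM => xxxxSx => xxxxRMx => xxxxxMx => xxxxxbx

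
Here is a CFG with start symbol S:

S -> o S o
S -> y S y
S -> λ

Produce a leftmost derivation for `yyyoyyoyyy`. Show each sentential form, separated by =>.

S => ySy   [S -> y S y]
ySy => yySyy   [S -> y S y]
yySyy => yyySyyy   [S -> y S y]
yyySyyy => yyyoSoyyy   [S -> o S o]
yyyoSoyyy => yyyoySyoyyy   [S -> y S y]
yyyoySyoyyy => yyyoyyoyyy   [S -> λ]

S => ySy => yySyy => yyySyyy => yyyoSoyyy => yyyoySyoyyy => yyyoyyoyyy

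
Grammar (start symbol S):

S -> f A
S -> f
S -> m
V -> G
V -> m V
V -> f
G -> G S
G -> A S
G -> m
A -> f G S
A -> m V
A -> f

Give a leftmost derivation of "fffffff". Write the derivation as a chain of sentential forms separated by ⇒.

S ⇒ fA ⇒ ffGS ⇒ ffGSS ⇒ ffASSS ⇒ fffSSS ⇒ ffffSS ⇒ fffffAS ⇒ ffffffS ⇒ fffffff

S ⇒ fA   [S -> f A]
fA ⇒ ffGS   [A -> f G S]
ffGS ⇒ ffGSS   [G -> G S]
ffGSS ⇒ ffASSS   [G -> A S]
ffASSS ⇒ fffSSS   [A -> f]
fffSSS ⇒ ffffSS   [S -> f]
ffffSS ⇒ fffffAS   [S -> f A]
fffffAS ⇒ ffffffS   [A -> f]
ffffffS ⇒ fffffff   [S -> f]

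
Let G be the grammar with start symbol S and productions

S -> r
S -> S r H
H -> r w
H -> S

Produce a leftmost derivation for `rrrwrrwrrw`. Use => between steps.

S => SrH   [S -> S r H]
SrH => SrHrH   [S -> S r H]
SrHrH => SrHrHrH   [S -> S r H]
SrHrHrH => rrHrHrH   [S -> r]
rrHrHrH => rrrwrHrH   [H -> r w]
rrrwrHrH => rrrwrrwrH   [H -> r w]
rrrwrrwrH => rrrwrrwrrw   [H -> r w]

S => SrH => SrHrH => SrHrHrH => rrHrHrH => rrrwrHrH => rrrwrrwrH => rrrwrrwrrw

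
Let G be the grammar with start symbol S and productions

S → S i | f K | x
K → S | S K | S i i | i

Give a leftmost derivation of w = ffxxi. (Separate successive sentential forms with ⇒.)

S ⇒ fK ⇒ fSK ⇒ ffKK ⇒ ffSK ⇒ ffxK ⇒ ffxSK ⇒ ffxxK ⇒ ffxxi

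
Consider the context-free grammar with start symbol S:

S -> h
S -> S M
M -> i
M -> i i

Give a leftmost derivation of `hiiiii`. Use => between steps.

S => SM => SMM => SMMM => hMMM => hiiMM => hiiiiM => hiiiii

S => SM   [S -> S M]
SM => SMM   [S -> S M]
SMM => SMMM   [S -> S M]
SMMM => hMMM   [S -> h]
hMMM => hiiMM   [M -> i i]
hiiMM => hiiiiM   [M -> i i]
hiiiiM => hiiiii   [M -> i]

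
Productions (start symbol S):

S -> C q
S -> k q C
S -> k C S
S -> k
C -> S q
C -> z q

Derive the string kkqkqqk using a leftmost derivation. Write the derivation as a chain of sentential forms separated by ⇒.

S ⇒ kCS   [S -> k C S]
kCS ⇒ kSqS   [C -> S q]
kSqS ⇒ kkqCqS   [S -> k q C]
kkqCqS ⇒ kkqSqqS   [C -> S q]
kkqSqqS ⇒ kkqkqqS   [S -> k]
kkqkqqS ⇒ kkqkqqk   [S -> k]

S⇒kCS⇒kSqS⇒kkqCqS⇒kkqSqqS⇒kkqkqqS⇒kkqkqqk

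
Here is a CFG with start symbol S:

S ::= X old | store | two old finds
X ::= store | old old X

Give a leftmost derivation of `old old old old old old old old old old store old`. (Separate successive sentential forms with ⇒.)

S ⇒ X old ⇒ old old X old ⇒ old old old old X old ⇒ old old old old old old X old ⇒ old old old old old old old old X old ⇒ old old old old old old old old old old X old ⇒ old old old old old old old old old old store old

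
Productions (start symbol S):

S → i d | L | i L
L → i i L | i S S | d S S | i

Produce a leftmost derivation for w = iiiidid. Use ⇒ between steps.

S ⇒ L   [S → L]
L ⇒ iiL   [L → i i L]
iiL ⇒ iiiSS   [L → i S S]
iiiSS ⇒ iiiidS   [S → i d]
iiiidS ⇒ iiiidid   [S → i d]

S⇒L⇒iiL⇒iiiSS⇒iiiidS⇒iiiidid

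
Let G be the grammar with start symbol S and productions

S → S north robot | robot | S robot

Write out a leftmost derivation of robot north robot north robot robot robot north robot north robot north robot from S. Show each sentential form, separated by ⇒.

S ⇒ S north robot ⇒ S north robot north robot ⇒ S north robot north robot north robot ⇒ S robot north robot north robot north robot ⇒ S robot robot north robot north robot north robot ⇒ S north robot robot robot north robot north robot north robot ⇒ S north robot north robot robot robot north robot north robot north robot ⇒ robot north robot north robot robot robot north robot north robot north robot

S ⇒ S north robot   [S → S north robot]
S north robot ⇒ S north robot north robot   [S → S north robot]
S north robot north robot ⇒ S north robot north robot north robot   [S → S north robot]
S north robot north robot north robot ⇒ S robot north robot north robot north robot   [S → S robot]
S robot north robot north robot north robot ⇒ S robot robot north robot north robot north robot   [S → S robot]
S robot robot north robot north robot north robot ⇒ S north robot robot robot north robot north robot north robot   [S → S north robot]
S north robot robot robot north robot north robot north robot ⇒ S north robot north robot robot robot north robot north robot north robot   [S → S north robot]
S north robot north robot robot robot north robot north robot north robot ⇒ robot north robot north robot robot robot north robot north robot north robot   [S → robot]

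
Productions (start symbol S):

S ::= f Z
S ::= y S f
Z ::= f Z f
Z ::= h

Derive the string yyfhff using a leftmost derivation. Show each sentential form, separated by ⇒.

S⇒ySf⇒yySff⇒yyfZff⇒yyfhff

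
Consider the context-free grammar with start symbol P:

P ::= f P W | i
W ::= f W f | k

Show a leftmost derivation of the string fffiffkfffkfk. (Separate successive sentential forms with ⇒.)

P ⇒ fPW   [P ::= f P W]
fPW ⇒ ffPWW   [P ::= f P W]
ffPWW ⇒ fffPWWW   [P ::= f P W]
fffPWWW ⇒ fffiWWW   [P ::= i]
fffiWWW ⇒ fffifWfWW   [W ::= f W f]
fffifWfWW ⇒ fffiffWffWW   [W ::= f W f]
fffiffWffWW ⇒ fffiffkffWW   [W ::= k]
fffiffkffWW ⇒ fffiffkfffWfW   [W ::= f W f]
fffiffkfffWfW ⇒ fffiffkfffkfW   [W ::= k]
fffiffkfffkfW ⇒ fffiffkfffkfk   [W ::= k]

P⇒fPW⇒ffPWW⇒fffPWWW⇒fffiWWW⇒fffifWfWW⇒fffiffWffWW⇒fffiffkffWW⇒fffiffkfffWfW⇒fffiffkfffkfW⇒fffiffkfffkfk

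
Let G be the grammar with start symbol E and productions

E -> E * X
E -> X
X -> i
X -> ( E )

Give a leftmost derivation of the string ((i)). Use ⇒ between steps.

E ⇒ X ⇒ (E) ⇒ (X) ⇒ ((E)) ⇒ ((X)) ⇒ ((i))

E ⇒ X   [E -> X]
X ⇒ (E)   [X -> ( E )]
(E) ⇒ (X)   [E -> X]
(X) ⇒ ((E))   [X -> ( E )]
((E)) ⇒ ((X))   [E -> X]
((X)) ⇒ ((i))   [X -> i]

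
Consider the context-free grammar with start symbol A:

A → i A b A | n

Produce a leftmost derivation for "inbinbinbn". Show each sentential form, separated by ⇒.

A ⇒ iAbA ⇒ inbA ⇒ inbiAbA ⇒ inbinbA ⇒ inbinbiAbA ⇒ inbinbinbA ⇒ inbinbinbn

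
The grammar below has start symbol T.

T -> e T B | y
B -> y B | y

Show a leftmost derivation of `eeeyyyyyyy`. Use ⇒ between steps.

T ⇒ eTB ⇒ eeTBB ⇒ eeeTBBB ⇒ eeeyBBB ⇒ eeeyyBBB ⇒ eeeyyyBBB ⇒ eeeyyyyBBB ⇒ eeeyyyyyBB ⇒ eeeyyyyyyB ⇒ eeeyyyyyyy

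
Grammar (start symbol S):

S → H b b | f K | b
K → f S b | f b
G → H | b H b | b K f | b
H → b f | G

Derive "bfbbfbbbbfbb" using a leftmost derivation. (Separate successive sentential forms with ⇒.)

S ⇒ Hbb   [S → H b b]
Hbb ⇒ Gbb   [H → G]
Gbb ⇒ bKfbb   [G → b K f]
bKfbb ⇒ bfSbfbb   [K → f S b]
bfSbfbb ⇒ bfHbbbfbb   [S → H b b]
bfHbbbfbb ⇒ bfGbbbfbb   [H → G]
bfGbbbfbb ⇒ bfbHbbbbfbb   [G → b H b]
bfbHbbbbfbb ⇒ bfbbfbbbbfbb   [H → b f]

S⇒Hbb⇒Gbb⇒bKfbb⇒bfSbfbb⇒bfHbbbfbb⇒bfGbbbfbb⇒bfbHbbbbfbb⇒bfbbfbbbbfbb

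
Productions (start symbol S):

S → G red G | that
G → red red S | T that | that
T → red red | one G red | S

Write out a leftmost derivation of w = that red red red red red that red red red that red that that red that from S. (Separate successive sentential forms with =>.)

S => G red G => that red G => that red red red S => that red red red G red G => that red red red T that red G => that red red red S that red G => that red red red G red G that red G => that red red red red red S red G that red G => that red red red red red G red G red G that red G => that red red red red red that red G red G that red G => that red red red red red that red red red S red G that red G => that red red red red red that red red red that red G that red G => that red red red red red that red red red that red that that red G => that red red red red red that red red red that red that that red that

S => G red G   [S → G red G]
G red G => that red G   [G → that]
that red G => that red red red S   [G → red red S]
that red red red S => that red red red G red G   [S → G red G]
that red red red G red G => that red red red T that red G   [G → T that]
that red red red T that red G => that red red red S that red G   [T → S]
that red red red S that red G => that red red red G red G that red G   [S → G red G]
that red red red G red G that red G => that red red red red red S red G that red G   [G → red red S]
that red red red red red S red G that red G => that red red red red red G red G red G that red G   [S → G red G]
that red red red red red G red G red G that red G => that red red red red red that red G red G that red G   [G → that]
that red red red red red that red G red G that red G => that red red red red red that red red red S red G that red G   [G → red red S]
that red red red red red that red red red S red G that red G => that red red red red red that red red red that red G that red G   [S → that]
that red red red red red that red red red that red G that red G => that red red red red red that red red red that red that that red G   [G → that]
that red red red red red that red red red that red that that red G => that red red red red red that red red red that red that that red that   [G → that]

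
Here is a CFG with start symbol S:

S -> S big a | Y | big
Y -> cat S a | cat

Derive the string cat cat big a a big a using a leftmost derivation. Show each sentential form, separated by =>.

S => S big a   [S -> S big a]
S big a => Y big a   [S -> Y]
Y big a => cat S a big a   [Y -> cat S a]
cat S a big a => cat S big a a big a   [S -> S big a]
cat S big a a big a => cat Y big a a big a   [S -> Y]
cat Y big a a big a => cat cat big a a big a   [Y -> cat]

S => S big a => Y big a => cat S a big a => cat S big a a big a => cat Y big a a big a => cat cat big a a big a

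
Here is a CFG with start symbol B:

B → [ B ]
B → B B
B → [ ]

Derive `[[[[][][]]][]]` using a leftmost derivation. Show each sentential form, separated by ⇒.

B ⇒ [B] ⇒ [BB] ⇒ [[B]B] ⇒ [[[B]]B] ⇒ [[[BB]]B] ⇒ [[[BBB]]B] ⇒ [[[[]BB]]B] ⇒ [[[[][]B]]B] ⇒ [[[[][][]]]B] ⇒ [[[[][][]]][]]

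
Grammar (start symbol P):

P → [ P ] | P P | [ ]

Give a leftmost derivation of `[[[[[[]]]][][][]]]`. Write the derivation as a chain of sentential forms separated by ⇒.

P ⇒ [P]   [P → [ P ]]
[P] ⇒ [[P]]   [P → [ P ]]
[[P]] ⇒ [[PP]]   [P → P P]
[[PP]] ⇒ [[PPP]]   [P → P P]
[[PPP]] ⇒ [[PPPP]]   [P → P P]
[[PPPP]] ⇒ [[[P]PPP]]   [P → [ P ]]
[[[P]PPP]] ⇒ [[[[P]]PPP]]   [P → [ P ]]
[[[[P]]PPP]] ⇒ [[[[[P]]]PPP]]   [P → [ P ]]
[[[[[P]]]PPP]] ⇒ [[[[[[]]]]PPP]]   [P → [ ]]
[[[[[[]]]]PPP]] ⇒ [[[[[[]]]][]PP]]   [P → [ ]]
[[[[[[]]]][]PP]] ⇒ [[[[[[]]]][][]P]]   [P → [ ]]
[[[[[[]]]][][]P]] ⇒ [[[[[[]]]][][][]]]   [P → [ ]]

P⇒[P]⇒[[P]]⇒[[PP]]⇒[[PPP]]⇒[[PPPP]]⇒[[[P]PPP]]⇒[[[[P]]PPP]]⇒[[[[[P]]]PPP]]⇒[[[[[[]]]]PPP]]⇒[[[[[[]]]][]PP]]⇒[[[[[[]]]][][]P]]⇒[[[[[[]]]][][][]]]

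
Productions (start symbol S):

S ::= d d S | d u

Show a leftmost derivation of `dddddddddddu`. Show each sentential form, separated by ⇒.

S ⇒ ddS ⇒ ddddS ⇒ ddddddS ⇒ ddddddddS ⇒ ddddddddddS ⇒ dddddddddddu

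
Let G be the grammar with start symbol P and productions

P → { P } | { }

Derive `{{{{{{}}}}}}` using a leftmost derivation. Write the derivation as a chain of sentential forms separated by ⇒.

P⇒{P}⇒{{P}}⇒{{{P}}}⇒{{{{P}}}}⇒{{{{{P}}}}}⇒{{{{{{}}}}}}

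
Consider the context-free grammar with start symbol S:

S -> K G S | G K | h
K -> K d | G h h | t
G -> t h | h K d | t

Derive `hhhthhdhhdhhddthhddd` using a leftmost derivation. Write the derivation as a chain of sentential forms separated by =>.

S => GK   [S -> G K]
GK => hKdK   [G -> h K d]
hKdK => hKddK   [K -> K d]
hKddK => hGhhddK   [K -> G h h]
hGhhddK => hhKdhhddK   [G -> h K d]
hhKdhhddK => hhGhhdhhddK   [K -> G h h]
hhGhhdhhddK => hhhKdhhdhhddK   [G -> h K d]
hhhKdhhdhhddK => hhhGhhdhhdhhddK   [K -> G h h]
hhhGhhdhhdhhddK => hhhthhdhhdhhddK   [G -> t]
hhhthhdhhdhhddK => hhhthhdhhdhhddKd   [K -> K d]
hhhthhdhhdhhddKd => hhhthhdhhdhhddKdd   [K -> K d]
hhhthhdhhdhhddKdd => hhhthhdhhdhhddKddd   [K -> K d]
hhhthhdhhdhhddKddd => hhhthhdhhdhhddGhhddd   [K -> G h h]
hhhthhdhhdhhddGhhddd => hhhthhdhhdhhddthhddd   [G -> t]

S => GK => hKdK => hKddK => hGhhddK => hhKdhhddK => hhGhhdhhddK => hhhKdhhdhhddK => hhhGhhdhhdhhddK => hhhthhdhhdhhddK => hhhthhdhhdhhddKd => hhhthhdhhdhhddKdd => hhhthhdhhdhhddKddd => hhhthhdhhdhhddGhhddd => hhhthhdhhdhhddthhddd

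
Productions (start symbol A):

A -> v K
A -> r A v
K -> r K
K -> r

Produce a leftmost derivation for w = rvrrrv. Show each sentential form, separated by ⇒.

A ⇒ rAv ⇒ rvKv ⇒ rvrKv ⇒ rvrrKv ⇒ rvrrrv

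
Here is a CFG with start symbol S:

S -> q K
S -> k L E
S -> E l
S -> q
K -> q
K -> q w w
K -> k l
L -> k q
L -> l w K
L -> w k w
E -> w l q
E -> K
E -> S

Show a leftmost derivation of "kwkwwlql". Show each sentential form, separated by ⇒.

S ⇒ kLE   [S -> k L E]
kLE ⇒ kwkwE   [L -> w k w]
kwkwE ⇒ kwkwS   [E -> S]
kwkwS ⇒ kwkwEl   [S -> E l]
kwkwEl ⇒ kwkwwlql   [E -> w l q]

S⇒kLE⇒kwkwE⇒kwkwS⇒kwkwEl⇒kwkwwlql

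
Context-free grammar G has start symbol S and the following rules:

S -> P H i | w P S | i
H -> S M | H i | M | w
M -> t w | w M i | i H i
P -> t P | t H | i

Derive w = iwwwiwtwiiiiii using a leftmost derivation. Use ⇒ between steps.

S ⇒ PHi ⇒ iHi ⇒ iMi ⇒ iwMii ⇒ iwwMiii ⇒ iwwwMiiii ⇒ iwwwiHiiiii ⇒ iwwwiMiiiii ⇒ iwwwiwMiiiiii ⇒ iwwwiwtwiiiiii

S ⇒ PHi   [S -> P H i]
PHi ⇒ iHi   [P -> i]
iHi ⇒ iMi   [H -> M]
iMi ⇒ iwMii   [M -> w M i]
iwMii ⇒ iwwMiii   [M -> w M i]
iwwMiii ⇒ iwwwMiiii   [M -> w M i]
iwwwMiiii ⇒ iwwwiHiiiii   [M -> i H i]
iwwwiHiiiii ⇒ iwwwiMiiiii   [H -> M]
iwwwiMiiiii ⇒ iwwwiwMiiiiii   [M -> w M i]
iwwwiwMiiiiii ⇒ iwwwiwtwiiiiii   [M -> t w]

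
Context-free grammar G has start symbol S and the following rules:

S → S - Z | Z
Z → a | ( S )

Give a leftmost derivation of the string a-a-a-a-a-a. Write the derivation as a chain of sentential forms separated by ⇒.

S ⇒ S-Z ⇒ S-Z-Z ⇒ S-Z-Z-Z ⇒ S-Z-Z-Z-Z ⇒ S-Z-Z-Z-Z-Z ⇒ Z-Z-Z-Z-Z-Z ⇒ a-Z-Z-Z-Z-Z ⇒ a-a-Z-Z-Z-Z ⇒ a-a-a-Z-Z-Z ⇒ a-a-a-a-Z-Z ⇒ a-a-a-a-a-Z ⇒ a-a-a-a-a-a

S ⇒ S-Z   [S → S - Z]
S-Z ⇒ S-Z-Z   [S → S - Z]
S-Z-Z ⇒ S-Z-Z-Z   [S → S - Z]
S-Z-Z-Z ⇒ S-Z-Z-Z-Z   [S → S - Z]
S-Z-Z-Z-Z ⇒ S-Z-Z-Z-Z-Z   [S → S - Z]
S-Z-Z-Z-Z-Z ⇒ Z-Z-Z-Z-Z-Z   [S → Z]
Z-Z-Z-Z-Z-Z ⇒ a-Z-Z-Z-Z-Z   [Z → a]
a-Z-Z-Z-Z-Z ⇒ a-a-Z-Z-Z-Z   [Z → a]
a-a-Z-Z-Z-Z ⇒ a-a-a-Z-Z-Z   [Z → a]
a-a-a-Z-Z-Z ⇒ a-a-a-a-Z-Z   [Z → a]
a-a-a-a-Z-Z ⇒ a-a-a-a-a-Z   [Z → a]
a-a-a-a-a-Z ⇒ a-a-a-a-a-a   [Z → a]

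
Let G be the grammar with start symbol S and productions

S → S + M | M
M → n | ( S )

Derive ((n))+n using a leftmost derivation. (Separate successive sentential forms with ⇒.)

S ⇒ S+M ⇒ M+M ⇒ (S)+M ⇒ (M)+M ⇒ ((S))+M ⇒ ((M))+M ⇒ ((n))+M ⇒ ((n))+n

S ⇒ S+M   [S → S + M]
S+M ⇒ M+M   [S → M]
M+M ⇒ (S)+M   [M → ( S )]
(S)+M ⇒ (M)+M   [S → M]
(M)+M ⇒ ((S))+M   [M → ( S )]
((S))+M ⇒ ((M))+M   [S → M]
((M))+M ⇒ ((n))+M   [M → n]
((n))+M ⇒ ((n))+n   [M → n]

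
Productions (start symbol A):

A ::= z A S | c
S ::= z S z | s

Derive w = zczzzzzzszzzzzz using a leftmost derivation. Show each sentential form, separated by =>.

A=>zAS=>zcS=>zczSz=>zczzSzz=>zczzzSzzz=>zczzzzSzzzz=>zczzzzzSzzzzz=>zczzzzzzSzzzzzz=>zczzzzzzszzzzzz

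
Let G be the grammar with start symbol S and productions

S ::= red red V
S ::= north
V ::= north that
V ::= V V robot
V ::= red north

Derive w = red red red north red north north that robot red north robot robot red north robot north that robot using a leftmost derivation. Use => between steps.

S => red red V   [S ::= red red V]
red red V => red red V V robot   [V ::= V V robot]
red red V V robot => red red V V robot V robot   [V ::= V V robot]
red red V V robot V robot => red red V V robot V robot V robot   [V ::= V V robot]
red red V V robot V robot V robot => red red red north V robot V robot V robot   [V ::= red north]
red red red north V robot V robot V robot => red red red north V V robot robot V robot V robot   [V ::= V V robot]
red red red north V V robot robot V robot V robot => red red red north V V robot V robot robot V robot V robot   [V ::= V V robot]
red red red north V V robot V robot robot V robot V robot => red red red north red north V robot V robot robot V robot V robot   [V ::= red north]
red red red north red north V robot V robot robot V robot V robot => red red red north red north north that robot V robot robot V robot V robot   [V ::= north that]
red red red north red north north that robot V robot robot V robot V robot => red red red north red north north that robot red north robot robot V robot V robot   [V ::= red north]
red red red north red north north that robot red north robot robot V robot V robot => red red red north red north north that robot red north robot robot red north robot V robot   [V ::= red north]
red red red north red north north that robot red north robot robot red north robot V robot => red red red north red north north that robot red north robot robot red north robot north that robot   [V ::= north that]

S => red red V => red red V V robot => red red V V robot V robot => red red V V robot V robot V robot => red red red north V robot V robot V robot => red red red north V V robot robot V robot V robot => red red red north V V robot V robot robot V robot V robot => red red red north red north V robot V robot robot V robot V robot => red red red north red north north that robot V robot robot V robot V robot => red red red north red north north that robot red north robot robot V robot V robot => red red red north red north north that robot red north robot robot red north robot V robot => red red red north red north north that robot red north robot robot red north robot north that robot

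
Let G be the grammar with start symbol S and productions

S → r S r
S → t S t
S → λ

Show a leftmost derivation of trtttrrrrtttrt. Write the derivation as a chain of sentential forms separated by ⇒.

S ⇒ tSt   [S → t S t]
tSt ⇒ trSrt   [S → r S r]
trSrt ⇒ trtStrt   [S → t S t]
trtStrt ⇒ trttSttrt   [S → t S t]
trttSttrt ⇒ trtttStttrt   [S → t S t]
trtttStttrt ⇒ trtttrSrtttrt   [S → r S r]
trtttrSrtttrt ⇒ trtttrrSrrtttrt   [S → r S r]
trtttrrSrrtttrt ⇒ trtttrrrrtttrt   [S → λ]

S ⇒ tSt ⇒ trSrt ⇒ trtStrt ⇒ trttSttrt ⇒ trtttStttrt ⇒ trtttrSrtttrt ⇒ trtttrrSrrtttrt ⇒ trtttrrrrtttrt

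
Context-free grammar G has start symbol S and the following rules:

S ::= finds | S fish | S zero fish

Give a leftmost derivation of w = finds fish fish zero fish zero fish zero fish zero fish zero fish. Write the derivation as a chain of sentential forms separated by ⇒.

S ⇒ S zero fish ⇒ S zero fish zero fish ⇒ S zero fish zero fish zero fish ⇒ S zero fish zero fish zero fish zero fish ⇒ S zero fish zero fish zero fish zero fish zero fish ⇒ S fish zero fish zero fish zero fish zero fish zero fish ⇒ S fish fish zero fish zero fish zero fish zero fish zero fish ⇒ finds fish fish zero fish zero fish zero fish zero fish zero fish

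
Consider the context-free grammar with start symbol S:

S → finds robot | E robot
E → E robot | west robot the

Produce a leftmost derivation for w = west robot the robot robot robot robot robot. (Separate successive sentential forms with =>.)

S => E robot => E robot robot => E robot robot robot => E robot robot robot robot => E robot robot robot robot robot => west robot the robot robot robot robot robot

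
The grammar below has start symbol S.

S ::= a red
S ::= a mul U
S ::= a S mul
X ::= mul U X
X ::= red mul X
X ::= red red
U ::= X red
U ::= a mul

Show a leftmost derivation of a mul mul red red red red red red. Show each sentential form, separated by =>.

S => a mul U   [S ::= a mul U]
a mul U => a mul X red   [U ::= X red]
a mul X red => a mul mul U X red   [X ::= mul U X]
a mul mul U X red => a mul mul X red X red   [U ::= X red]
a mul mul X red X red => a mul mul red red red X red   [X ::= red red]
a mul mul red red red X red => a mul mul red red red red red red   [X ::= red red]

S => a mul U => a mul X red => a mul mul U X red => a mul mul X red X red => a mul mul red red red X red => a mul mul red red red red red red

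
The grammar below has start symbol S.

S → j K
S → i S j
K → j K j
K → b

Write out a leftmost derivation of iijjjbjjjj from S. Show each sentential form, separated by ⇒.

S ⇒ iSj ⇒ iiSjj ⇒ iijKjj ⇒ iijjKjjj ⇒ iijjjKjjjj ⇒ iijjjbjjjj

S ⇒ iSj   [S → i S j]
iSj ⇒ iiSjj   [S → i S j]
iiSjj ⇒ iijKjj   [S → j K]
iijKjj ⇒ iijjKjjj   [K → j K j]
iijjKjjj ⇒ iijjjKjjjj   [K → j K j]
iijjjKjjjj ⇒ iijjjbjjjj   [K → b]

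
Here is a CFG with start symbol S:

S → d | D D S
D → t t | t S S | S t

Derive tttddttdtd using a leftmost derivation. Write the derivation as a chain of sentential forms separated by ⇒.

S ⇒ DDS   [S → D D S]
DDS ⇒ ttDS   [D → t t]
ttDS ⇒ ttStS   [D → S t]
ttStS ⇒ ttDDStS   [S → D D S]
ttDDStS ⇒ tttSSDStS   [D → t S S]
tttSSDStS ⇒ tttdSDStS   [S → d]
tttdSDStS ⇒ tttddDStS   [S → d]
tttddDStS ⇒ tttddttStS   [D → t t]
tttddttStS ⇒ tttddttdtS   [S → d]
tttddttdtS ⇒ tttddttdtd   [S → d]

S ⇒ DDS ⇒ ttDS ⇒ ttStS ⇒ ttDDStS ⇒ tttSSDStS ⇒ tttdSDStS ⇒ tttddDStS ⇒ tttddttStS ⇒ tttddttdtS ⇒ tttddttdtd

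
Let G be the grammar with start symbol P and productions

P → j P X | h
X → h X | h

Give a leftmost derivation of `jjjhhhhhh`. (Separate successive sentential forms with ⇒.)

P⇒jPX⇒jjPXX⇒jjjPXXX⇒jjjhXXX⇒jjjhhXXX⇒jjjhhhXXX⇒jjjhhhhXX⇒jjjhhhhhX⇒jjjhhhhhh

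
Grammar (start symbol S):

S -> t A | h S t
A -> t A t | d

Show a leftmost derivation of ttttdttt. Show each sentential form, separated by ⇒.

S ⇒ tA   [S -> t A]
tA ⇒ ttAt   [A -> t A t]
ttAt ⇒ tttAtt   [A -> t A t]
tttAtt ⇒ ttttAttt   [A -> t A t]
ttttAttt ⇒ ttttdttt   [A -> d]

S⇒tA⇒ttAt⇒tttAtt⇒ttttAttt⇒ttttdttt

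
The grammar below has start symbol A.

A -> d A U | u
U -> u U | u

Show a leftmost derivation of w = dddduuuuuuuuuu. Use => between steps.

A => dAU   [A -> d A U]
dAU => ddAUU   [A -> d A U]
ddAUU => dddAUUU   [A -> d A U]
dddAUUU => ddddAUUUU   [A -> d A U]
ddddAUUUU => dddduUUUU   [A -> u]
dddduUUUU => dddduuUUU   [U -> u]
dddduuUUU => dddduuuUUU   [U -> u U]
dddduuuUUU => dddduuuuUUU   [U -> u U]
dddduuuuUUU => dddduuuuuUUU   [U -> u U]
dddduuuuuUUU => dddduuuuuuUU   [U -> u]
dddduuuuuuUU => dddduuuuuuuU   [U -> u]
dddduuuuuuuU => dddduuuuuuuuU   [U -> u U]
dddduuuuuuuuU => dddduuuuuuuuuU   [U -> u U]
dddduuuuuuuuuU => dddduuuuuuuuuu   [U -> u]

A => dAU => ddAUU => dddAUUU => ddddAUUUU => dddduUUUU => dddduuUUU => dddduuuUUU => dddduuuuUUU => dddduuuuuUUU => dddduuuuuuUU => dddduuuuuuuU => dddduuuuuuuuU => dddduuuuuuuuuU => dddduuuuuuuuuu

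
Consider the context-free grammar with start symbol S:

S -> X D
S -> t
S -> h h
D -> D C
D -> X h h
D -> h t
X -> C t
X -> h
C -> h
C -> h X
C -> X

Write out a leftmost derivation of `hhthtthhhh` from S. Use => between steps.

S => XD => CtD => hXtD => hhtD => hhtDC => hhtXhhC => hhtCthhC => hhtXthhC => hhtCtthhC => hhthtthhC => hhthtthhhX => hhthtthhhh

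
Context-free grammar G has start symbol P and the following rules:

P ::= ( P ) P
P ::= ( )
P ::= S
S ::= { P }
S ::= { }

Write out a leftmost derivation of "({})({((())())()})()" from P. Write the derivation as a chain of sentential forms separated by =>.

P => (P)P   [P ::= ( P ) P]
(P)P => (S)P   [P ::= S]
(S)P => ({})P   [S ::= { }]
({})P => ({})(P)P   [P ::= ( P ) P]
({})(P)P => ({})(S)P   [P ::= S]
({})(S)P => ({})({P})P   [S ::= { P }]
({})({P})P => ({})({(P)P})P   [P ::= ( P ) P]
({})({(P)P})P => ({})({((P)P)P})P   [P ::= ( P ) P]
({})({((P)P)P})P => ({})({((())P)P})P   [P ::= ( )]
({})({((())P)P})P => ({})({((())())P})P   [P ::= ( )]
({})({((())())P})P => ({})({((())())()})P   [P ::= ( )]
({})({((())())()})P => ({})({((())())()})()   [P ::= ( )]

P => (P)P => (S)P => ({})P => ({})(P)P => ({})(S)P => ({})({P})P => ({})({(P)P})P => ({})({((P)P)P})P => ({})({((())P)P})P => ({})({((())())P})P => ({})({((())())()})P => ({})({((())())()})()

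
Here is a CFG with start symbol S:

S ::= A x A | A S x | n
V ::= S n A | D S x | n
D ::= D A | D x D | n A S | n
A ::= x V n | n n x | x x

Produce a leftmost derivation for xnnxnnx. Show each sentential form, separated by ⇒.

S ⇒ AxA   [S ::= A x A]
AxA ⇒ xVnxA   [A ::= x V n]
xVnxA ⇒ xnnxA   [V ::= n]
xnnxA ⇒ xnnxnnx   [A ::= n n x]

S ⇒ AxA ⇒ xVnxA ⇒ xnnxA ⇒ xnnxnnx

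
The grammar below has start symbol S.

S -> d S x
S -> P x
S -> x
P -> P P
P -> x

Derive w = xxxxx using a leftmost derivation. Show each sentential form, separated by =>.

S => Px   [S -> P x]
Px => PPx   [P -> P P]
PPx => PPPx   [P -> P P]
PPPx => xPPx   [P -> x]
xPPx => xPPPx   [P -> P P]
xPPPx => xxPPx   [P -> x]
xxPPx => xxxPx   [P -> x]
xxxPx => xxxxx   [P -> x]

S => Px => PPx => PPPx => xPPx => xPPPx => xxPPx => xxxPx => xxxxx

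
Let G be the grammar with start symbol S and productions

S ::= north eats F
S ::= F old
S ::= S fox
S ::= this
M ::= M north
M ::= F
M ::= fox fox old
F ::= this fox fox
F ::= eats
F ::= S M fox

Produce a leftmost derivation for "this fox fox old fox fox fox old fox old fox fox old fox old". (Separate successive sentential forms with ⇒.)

S ⇒ F old   [S ::= F old]
F old ⇒ S M fox old   [F ::= S M fox]
S M fox old ⇒ F old M fox old   [S ::= F old]
F old M fox old ⇒ S M fox old M fox old   [F ::= S M fox]
S M fox old M fox old ⇒ S fox M fox old M fox old   [S ::= S fox]
S fox M fox old M fox old ⇒ F old fox M fox old M fox old   [S ::= F old]
F old fox M fox old M fox old ⇒ this fox fox old fox M fox old M fox old   [F ::= this fox fox]
this fox fox old fox M fox old M fox old ⇒ this fox fox old fox fox fox old fox old M fox old   [M ::= fox fox old]
this fox fox old fox fox fox old fox old M fox old ⇒ this fox fox old fox fox fox old fox old fox fox old fox old   [M ::= fox fox old]

S ⇒ F old ⇒ S M fox old ⇒ F old M fox old ⇒ S M fox old M fox old ⇒ S fox M fox old M fox old ⇒ F old fox M fox old M fox old ⇒ this fox fox old fox M fox old M fox old ⇒ this fox fox old fox fox fox old fox old M fox old ⇒ this fox fox old fox fox fox old fox old fox fox old fox old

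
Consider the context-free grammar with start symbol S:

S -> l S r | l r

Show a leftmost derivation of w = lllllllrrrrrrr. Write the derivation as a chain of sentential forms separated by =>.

S => lSr => llSrr => lllSrrr => llllSrrrr => lllllSrrrrr => llllllSrrrrrr => lllllllrrrrrrr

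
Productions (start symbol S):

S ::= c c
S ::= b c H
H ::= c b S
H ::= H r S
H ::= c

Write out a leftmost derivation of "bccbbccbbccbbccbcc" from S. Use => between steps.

S => bcH => bccbS => bccbbcH => bccbbccbS => bccbbccbbcH => bccbbccbbccbS => bccbbccbbccbbcH => bccbbccbbccbbccbS => bccbbccbbccbbccbcc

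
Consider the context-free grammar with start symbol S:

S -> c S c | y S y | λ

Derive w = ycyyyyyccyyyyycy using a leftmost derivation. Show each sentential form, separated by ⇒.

S ⇒ ySy ⇒ ycScy ⇒ ycySycy ⇒ ycyySyycy ⇒ ycyyySyyycy ⇒ ycyyyySyyyycy ⇒ ycyyyyySyyyyycy ⇒ ycyyyyycScyyyyycy ⇒ ycyyyyyccyyyyycy

S ⇒ ySy   [S -> y S y]
ySy ⇒ ycScy   [S -> c S c]
ycScy ⇒ ycySycy   [S -> y S y]
ycySycy ⇒ ycyySyycy   [S -> y S y]
ycyySyycy ⇒ ycyyySyyycy   [S -> y S y]
ycyyySyyycy ⇒ ycyyyySyyyycy   [S -> y S y]
ycyyyySyyyycy ⇒ ycyyyyySyyyyycy   [S -> y S y]
ycyyyyySyyyyycy ⇒ ycyyyyycScyyyyycy   [S -> c S c]
ycyyyyycScyyyyycy ⇒ ycyyyyyccyyyyycy   [S -> λ]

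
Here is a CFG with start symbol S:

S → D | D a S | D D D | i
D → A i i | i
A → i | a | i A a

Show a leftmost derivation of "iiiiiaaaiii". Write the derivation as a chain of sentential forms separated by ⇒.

S ⇒ DDD   [S → D D D]
DDD ⇒ iDD   [D → i]
iDD ⇒ iAiiD   [D → A i i]
iAiiD ⇒ iiAaiiD   [A → i A a]
iiAaiiD ⇒ iiiAaaiiD   [A → i A a]
iiiAaaiiD ⇒ iiiiAaaaiiD   [A → i A a]
iiiiAaaaiiD ⇒ iiiiiaaaiiD   [A → i]
iiiiiaaaiiD ⇒ iiiiiaaaiii   [D → i]

S ⇒ DDD ⇒ iDD ⇒ iAiiD ⇒ iiAaiiD ⇒ iiiAaaiiD ⇒ iiiiAaaaiiD ⇒ iiiiiaaaiiD ⇒ iiiiiaaaiii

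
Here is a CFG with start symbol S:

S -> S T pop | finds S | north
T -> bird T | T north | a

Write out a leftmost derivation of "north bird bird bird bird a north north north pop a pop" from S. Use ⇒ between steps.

S ⇒ S T pop   [S -> S T pop]
S T pop ⇒ S T pop T pop   [S -> S T pop]
S T pop T pop ⇒ north T pop T pop   [S -> north]
north T pop T pop ⇒ north T north pop T pop   [T -> T north]
north T north pop T pop ⇒ north bird T north pop T pop   [T -> bird T]
north bird T north pop T pop ⇒ north bird bird T north pop T pop   [T -> bird T]
north bird bird T north pop T pop ⇒ north bird bird T north north pop T pop   [T -> T north]
north bird bird T north north pop T pop ⇒ north bird bird bird T north north pop T pop   [T -> bird T]
north bird bird bird T north north pop T pop ⇒ north bird bird bird bird T north north pop T pop   [T -> bird T]
north bird bird bird bird T north north pop T pop ⇒ north bird bird bird bird T north north north pop T pop   [T -> T north]
north bird bird bird bird T north north north pop T pop ⇒ north bird bird bird bird a north north north pop T pop   [T -> a]
north bird bird bird bird a north north north pop T pop ⇒ north bird bird bird bird a north north north pop a pop   [T -> a]

S ⇒ S T pop ⇒ S T pop T pop ⇒ north T pop T pop ⇒ north T north pop T pop ⇒ north bird T north pop T pop ⇒ north bird bird T north pop T pop ⇒ north bird bird T north north pop T pop ⇒ north bird bird bird T north north pop T pop ⇒ north bird bird bird bird T north north pop T pop ⇒ north bird bird bird bird T north north north pop T pop ⇒ north bird bird bird bird a north north north pop T pop ⇒ north bird bird bird bird a north north north pop a pop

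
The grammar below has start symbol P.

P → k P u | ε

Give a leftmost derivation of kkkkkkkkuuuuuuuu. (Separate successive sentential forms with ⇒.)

P ⇒ kPu ⇒ kkPuu ⇒ kkkPuuu ⇒ kkkkPuuuu ⇒ kkkkkPuuuuu ⇒ kkkkkkPuuuuuu ⇒ kkkkkkkPuuuuuuu ⇒ kkkkkkkkPuuuuuuuu ⇒ kkkkkkkkuuuuuuuu

P ⇒ kPu   [P → k P u]
kPu ⇒ kkPuu   [P → k P u]
kkPuu ⇒ kkkPuuu   [P → k P u]
kkkPuuu ⇒ kkkkPuuuu   [P → k P u]
kkkkPuuuu ⇒ kkkkkPuuuuu   [P → k P u]
kkkkkPuuuuu ⇒ kkkkkkPuuuuuu   [P → k P u]
kkkkkkPuuuuuu ⇒ kkkkkkkPuuuuuuu   [P → k P u]
kkkkkkkPuuuuuuu ⇒ kkkkkkkkPuuuuuuuu   [P → k P u]
kkkkkkkkPuuuuuuuu ⇒ kkkkkkkkuuuuuuuu   [P → ε]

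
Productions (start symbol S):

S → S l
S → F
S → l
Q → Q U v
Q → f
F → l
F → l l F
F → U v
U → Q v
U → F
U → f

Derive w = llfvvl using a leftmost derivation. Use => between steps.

S => Sl => Fl => llFl => llUvl => llQvvl => llfvvl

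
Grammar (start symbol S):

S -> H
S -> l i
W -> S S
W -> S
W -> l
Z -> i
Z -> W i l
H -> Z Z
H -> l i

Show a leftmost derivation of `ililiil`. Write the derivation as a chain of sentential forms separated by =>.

S => H => ZZ => iZ => iWil => iSSil => iHSil => iliSil => ililiil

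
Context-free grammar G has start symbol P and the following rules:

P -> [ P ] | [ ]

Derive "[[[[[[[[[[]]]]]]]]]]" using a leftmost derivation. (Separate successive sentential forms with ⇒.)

P ⇒ [P] ⇒ [[P]] ⇒ [[[P]]] ⇒ [[[[P]]]] ⇒ [[[[[P]]]]] ⇒ [[[[[[P]]]]]] ⇒ [[[[[[[P]]]]]]] ⇒ [[[[[[[[P]]]]]]]] ⇒ [[[[[[[[[P]]]]]]]]] ⇒ [[[[[[[[[[]]]]]]]]]]

P ⇒ [P]   [P -> [ P ]]
[P] ⇒ [[P]]   [P -> [ P ]]
[[P]] ⇒ [[[P]]]   [P -> [ P ]]
[[[P]]] ⇒ [[[[P]]]]   [P -> [ P ]]
[[[[P]]]] ⇒ [[[[[P]]]]]   [P -> [ P ]]
[[[[[P]]]]] ⇒ [[[[[[P]]]]]]   [P -> [ P ]]
[[[[[[P]]]]]] ⇒ [[[[[[[P]]]]]]]   [P -> [ P ]]
[[[[[[[P]]]]]]] ⇒ [[[[[[[[P]]]]]]]]   [P -> [ P ]]
[[[[[[[[P]]]]]]]] ⇒ [[[[[[[[[P]]]]]]]]]   [P -> [ P ]]
[[[[[[[[[P]]]]]]]]] ⇒ [[[[[[[[[[]]]]]]]]]]   [P -> [ ]]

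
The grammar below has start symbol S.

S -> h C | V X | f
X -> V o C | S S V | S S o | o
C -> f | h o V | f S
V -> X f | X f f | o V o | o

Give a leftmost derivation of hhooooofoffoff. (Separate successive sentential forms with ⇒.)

S ⇒ hC   [S -> h C]
hC ⇒ hhoV   [C -> h o V]
hhoV ⇒ hhoXf   [V -> X f]
hhoXf ⇒ hhoVoCf   [X -> V o C]
hhoVoCf ⇒ hhoXffoCf   [V -> X f f]
hhoXffoCf ⇒ hhoSSoffoCf   [X -> S S o]
hhoSSoffoCf ⇒ hhoVXSoffoCf   [S -> V X]
hhoVXSoffoCf ⇒ hhooVoXSoffoCf   [V -> o V o]
hhooVoXSoffoCf ⇒ hhooooXSoffoCf   [V -> o]
hhooooXSoffoCf ⇒ hhoooooSoffoCf   [X -> o]
hhoooooSoffoCf ⇒ hhooooofoffoCf   [S -> f]
hhooooofoffoCf ⇒ hhooooofoffoff   [C -> f]

S⇒hC⇒hhoV⇒hhoXf⇒hhoVoCf⇒hhoXffoCf⇒hhoSSoffoCf⇒hhoVXSoffoCf⇒hhooVoXSoffoCf⇒hhooooXSoffoCf⇒hhoooooSoffoCf⇒hhooooofoffoCf⇒hhooooofoffoff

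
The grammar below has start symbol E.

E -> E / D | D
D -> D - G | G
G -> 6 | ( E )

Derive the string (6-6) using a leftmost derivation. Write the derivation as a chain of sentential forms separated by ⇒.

E⇒D⇒G⇒(E)⇒(D)⇒(D-G)⇒(G-G)⇒(6-G)⇒(6-6)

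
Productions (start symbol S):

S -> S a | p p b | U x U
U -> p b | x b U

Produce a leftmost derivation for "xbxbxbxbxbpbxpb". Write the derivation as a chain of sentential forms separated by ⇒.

S⇒UxU⇒xbUxU⇒xbxbUxU⇒xbxbxbUxU⇒xbxbxbxbUxU⇒xbxbxbxbxbUxU⇒xbxbxbxbxbpbxU⇒xbxbxbxbxbpbxpb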